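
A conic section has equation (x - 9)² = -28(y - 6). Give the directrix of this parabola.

Vertex (9, 6); 4p = -28 so p = -7. Opens down.
Directrix is the horizontal line y = k − p = 6 − (-7) = 13.

y = 13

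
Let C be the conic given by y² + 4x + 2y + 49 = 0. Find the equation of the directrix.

x = -11

Only y is squared. Complete the square in y: (y + 1)² = -4(x + 12).
Vertex (-12, -1); 4p = -4 so p = -1. Opens left.
Directrix is the vertical line x = h − p = -12 − (-1) = -11.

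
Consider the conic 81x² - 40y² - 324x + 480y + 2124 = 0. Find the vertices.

(2, -3) and (2, 15)

Rearranging, 81(x² - 4x) -40(y² - 12y) = -2124.
Completing the square gives 81(x - 2)² -40(y - 6)² = -2124 + 324 - 1440 = -3240.
Divide through by -3240 to get (y - 6)²/81 - (x - 2)²/40 = 1.
Hyperbola, center (2, 6), transverse axis vertical; a² = 81, b² = 40.
a = 9. Vertices at (h, k ± a).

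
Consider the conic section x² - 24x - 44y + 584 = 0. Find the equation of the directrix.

Only x is squared. Complete the square in x: (x - 12)² = 44(y - 10).
Vertex (12, 10); 4p = 44 so p = 11. Opens up.
Directrix is the horizontal line y = k − p = 10 − (11) = -1.

y = -1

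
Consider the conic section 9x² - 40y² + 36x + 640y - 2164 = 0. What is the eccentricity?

e = 7/3

Group the x- and y-terms: 9(x² + 4x) -40(y² - 16y) = 2164
Complete the square in x and y: 9(x + 2)² -40(y - 8)² = 2164 + 36 - 2560 = -360
Divide through by -360 to get (y - 8)²/9 - (x + 2)²/40 = 1.
Hyperbola, center (-2, 8), transverse axis vertical; a² = 9, b² = 40.
c² = a² + b² = 49, so c = 7.
e = c/a = 7/3.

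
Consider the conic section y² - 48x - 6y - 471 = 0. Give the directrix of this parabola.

x = -22

Only y is squared. Complete the square in y: (y - 3)² = 48(x + 10).
Vertex (-10, 3); 4p = 48 so p = 12. Opens right.
Directrix is the vertical line x = h − p = -10 − (12) = -22.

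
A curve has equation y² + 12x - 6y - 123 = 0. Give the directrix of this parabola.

x = 14

Only y is squared. Complete the square in y: (y - 3)² = -12(x - 11).
Vertex (11, 3); 4p = -12 so p = -3. Opens left.
Directrix is the vertical line x = h − p = 11 − (-3) = 14.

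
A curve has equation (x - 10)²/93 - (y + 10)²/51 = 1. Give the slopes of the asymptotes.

√527/31 and -√527/31

Center (10, -10). The positive term is the x-term, so the transverse axis is horizontal; a² = 93, b² = 51.
For a horizontal hyperbola the asymptotes have slope ±b/a.
Here that is ±√51/√93 = ±√527/31.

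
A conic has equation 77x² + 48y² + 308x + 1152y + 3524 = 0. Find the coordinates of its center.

Rearranging, 77(x² + 4x) + 48(y² + 24y) = -3524.
77(x + 2)² + 48(y + 12)² = -3524 + 308 + 6912 = 3696
Dividing both sides by 3696: (x + 2)²/48 + (y + 12)²/77 = 1
Ellipse with center (-2, -12).

(-2, -12)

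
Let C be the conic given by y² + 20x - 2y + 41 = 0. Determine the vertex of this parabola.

Only y is squared. Complete the square in y: (y - 1)² = -20(x + 2).
Vertex (-2, 1); 4p = -20 so p = -5. Opens left.

(-2, 1)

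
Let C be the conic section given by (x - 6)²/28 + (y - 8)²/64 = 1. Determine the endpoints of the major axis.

(6, 0) and (6, 16)

Center (6, 8). The larger denominator 64 sits under the y-term, so the major axis is vertical; a² = 64, b² = 28.
a = 8. Vertices at (h, k ± a).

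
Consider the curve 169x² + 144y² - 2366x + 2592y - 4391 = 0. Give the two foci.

(7, -14) and (7, -4)

169(x² - 14x) + 144(y² + 18y) = 4391
Complete the square in x and y: 169(x - 7)² + 144(y + 9)² = 4391 + 8281 + 11664 = 24336
Divide by 24336: (x - 7)²/144 + (y + 9)²/169 = 1
Ellipse, center (7, -9), major axis vertical; a² = 169, b² = 144.
c² = a² - b² = 169 - 144 = 25, so c = 5.
Foci lie on the vertical axis through the center: (h, k ± c).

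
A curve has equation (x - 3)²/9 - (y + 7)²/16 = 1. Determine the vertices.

(0, -7) and (6, -7)

Center (3, -7). The positive term is the x-term, so the transverse axis is horizontal; a² = 9, b² = 16.
a = 3. Vertices at (h ± a, k).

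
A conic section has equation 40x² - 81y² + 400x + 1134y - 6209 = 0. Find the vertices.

Group the x- and y-terms: 40(x² + 10x) -81(y² - 14y) = 6209
Completing the square gives 40(x + 5)² -81(y - 7)² = 6209 + 1000 - 3969 = 3240.
Divide through by 3240 to get (x + 5)²/81 - (y - 7)²/40 = 1.
Hyperbola, center (-5, 7), transverse axis horizontal; a² = 81, b² = 40.
a = 9. Vertices at (h ± a, k).

(-14, 7) and (4, 7)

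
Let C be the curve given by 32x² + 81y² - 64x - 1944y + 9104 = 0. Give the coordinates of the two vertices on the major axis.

(-8, 12) and (10, 12)

Group the x- and y-terms: 32(x² - 2x) + 81(y² - 24y) = -9104
Completing the square gives 32(x - 1)² + 81(y - 12)² = -9104 + 32 + 11664 = 2592.
Divide through by 2592 to get (x - 1)²/81 + (y - 12)²/32 = 1.
Ellipse, center (1, 12), major axis horizontal; a² = 81, b² = 32.
a = 9. Vertices at (h ± a, k).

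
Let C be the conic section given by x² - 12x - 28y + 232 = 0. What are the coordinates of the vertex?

(6, 7)

Only x is squared. Complete the square in x: (x - 6)² = 28(y - 7).
Vertex (6, 7); 4p = 28 so p = 7. Opens up.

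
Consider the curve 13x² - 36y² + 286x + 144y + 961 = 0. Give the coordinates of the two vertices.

Group the x- and y-terms: 13(x² + 22x) -36(y² - 4y) = -961
13(x + 11)² -36(y - 2)² = -961 + 1573 - 144 = 468
Divide through by 468 to get (x + 11)²/36 - (y - 2)²/13 = 1.
Hyperbola, center (-11, 2), transverse axis horizontal; a² = 36, b² = 13.
a = 6. Vertices at (h ± a, k).

(-17, 2) and (-5, 2)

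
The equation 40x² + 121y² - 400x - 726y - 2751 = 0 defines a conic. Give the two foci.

Group the x- and y-terms: 40(x² - 10x) + 121(y² - 6y) = 2751
Complete the square: 40(x - 5)² + 121(y - 3)² = 2751 + 1000 + 1089 = 4840
Divide by 4840: (x - 5)²/121 + (y - 3)²/40 = 1
Ellipse, center (5, 3), major axis horizontal; a² = 121, b² = 40.
c² = a² - b² = 121 - 40 = 81, so c = 9.
Foci lie on the horizontal axis through the center: (h ± c, k).

(-4, 3) and (14, 3)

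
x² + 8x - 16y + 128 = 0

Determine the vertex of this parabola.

Only x is squared. Complete the square in x: (x + 4)² = 16(y - 7).
Vertex (-4, 7); 4p = 16 so p = 4. Opens up.

(-4, 7)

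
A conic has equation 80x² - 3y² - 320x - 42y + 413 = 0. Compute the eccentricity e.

80(x² - 4x) -3(y² + 14y) = -413
Complete the square: 80(x - 2)² -3(y + 7)² = -413 + 320 - 147 = -240
Dividing both sides by -240: (y + 7)²/80 - (x - 2)²/3 = 1
Hyperbola, center (2, -7), transverse axis vertical; a² = 80, b² = 3.
c² = a² + b² = 83, so c = √83.
e = c/a = √83/4√5 = √415/20.

e = √415/20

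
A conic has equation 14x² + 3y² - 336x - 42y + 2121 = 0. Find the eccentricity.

Collect terms: 14(x² - 24x) + 3(y² - 14y) = -2121
Completing the square gives 14(x - 12)² + 3(y - 7)² = -2121 + 2016 + 147 = 42.
Divide through by 42 to get (x - 12)²/3 + (y - 7)²/14 = 1.
Ellipse, center (12, 7), major axis vertical; a² = 14, b² = 3.
c² = a² - b² = 11, so c = √11.
e = c/a = √11/√14 = √154/14.

e = √154/14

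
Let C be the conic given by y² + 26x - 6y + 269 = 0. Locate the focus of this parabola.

Only y is squared. Complete the square in y: (y - 3)² = -26(x + 10).
Vertex (-10, 3); 4p = -26 so p = -13/2. Opens left.
Focus is p units from the vertex along the axis: (h + p, k).

(-33/2, 3)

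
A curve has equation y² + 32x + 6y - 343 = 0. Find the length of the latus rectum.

32

Only y is squared. Complete the square in y: (y + 3)² = -32(x - 11).
Vertex (11, -3); 4p = -32 so p = -8. Opens left.
Latus rectum length = |4p| = 32.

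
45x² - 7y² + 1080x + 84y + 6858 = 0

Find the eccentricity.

Collect terms: 45(x² + 24x) -7(y² - 12y) = -6858
Completing the square gives 45(x + 12)² -7(y - 6)² = -6858 + 6480 - 252 = -630.
Divide through by -630 to get (y - 6)²/90 - (x + 12)²/14 = 1.
Hyperbola, center (-12, 6), transverse axis vertical; a² = 90, b² = 14.
c² = a² + b² = 104, so c = 2√26.
e = c/a = 2√26/3√10 = 2√65/15.

e = 2√65/15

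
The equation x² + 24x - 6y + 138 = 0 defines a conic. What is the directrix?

Only x is squared. Complete the square in x: (x + 12)² = 6(y + 1).
Vertex (-12, -1); 4p = 6 so p = 3/2. Opens up.
Directrix is the horizontal line y = k − p = -1 − (3/2) = -5/2.

y = -5/2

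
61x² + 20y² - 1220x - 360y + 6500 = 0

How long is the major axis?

2√61

Collect terms: 61(x² - 20x) + 20(y² - 18y) = -6500
Complete the square: 61(x - 10)² + 20(y - 9)² = -6500 + 6100 + 1620 = 1220
Dividing both sides by 1220: (x - 10)²/20 + (y - 9)²/61 = 1
Ellipse, center (10, 9), major axis vertical; a² = 61, b² = 20.
a² = 61 so a = √61; the major axis has length 2a = 2√61.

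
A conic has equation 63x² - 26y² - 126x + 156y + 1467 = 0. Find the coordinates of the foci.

(1, 3 - √89) and (1, 3 + √89)

Group: 63(x² - 2x) -26(y² - 6y) = -1467
63(x - 1)² -26(y - 3)² = -1467 + 63 - 234 = -1638
Dividing both sides by -1638: (y - 3)²/63 - (x - 1)²/26 = 1
Hyperbola, center (1, 3), transverse axis vertical; a² = 63, b² = 26.
c² = a² + b² = 63 + 26 = 89, so c = √89.
Foci lie on the vertical axis through the center: (h, k ± c).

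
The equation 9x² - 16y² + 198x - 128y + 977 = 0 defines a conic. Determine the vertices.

Group the x- and y-terms: 9(x² + 22x) -16(y² + 8y) = -977
Complete the square in x and y: 9(x + 11)² -16(y + 4)² = -977 + 1089 - 256 = -144
Dividing both sides by -144: (y + 4)²/9 - (x + 11)²/16 = 1
Hyperbola, center (-11, -4), transverse axis vertical; a² = 9, b² = 16.
a = 3. Vertices at (h, k ± a).

(-11, -7) and (-11, -1)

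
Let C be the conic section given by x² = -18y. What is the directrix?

y = 9/2

Vertex (0, 0); 4p = -18 so p = -9/2. Opens down.
Directrix is the horizontal line y = k − p = 0 − (-9/2) = 9/2.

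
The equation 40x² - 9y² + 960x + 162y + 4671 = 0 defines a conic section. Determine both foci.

(-19, 9) and (-5, 9)

Collect terms: 40(x² + 24x) -9(y² - 18y) = -4671
Complete the square in x and y: 40(x + 12)² -9(y - 9)² = -4671 + 5760 - 729 = 360
Dividing both sides by 360: (x + 12)²/9 - (y - 9)²/40 = 1
Hyperbola, center (-12, 9), transverse axis horizontal; a² = 9, b² = 40.
c² = a² + b² = 9 + 40 = 49, so c = 7.
Foci lie on the horizontal axis through the center: (h ± c, k).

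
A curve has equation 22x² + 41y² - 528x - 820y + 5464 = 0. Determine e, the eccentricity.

Collect terms: 22(x² - 24x) + 41(y² - 20y) = -5464
Completing the square gives 22(x - 12)² + 41(y - 10)² = -5464 + 3168 + 4100 = 1804.
Divide by 1804: (x - 12)²/82 + (y - 10)²/44 = 1
Ellipse, center (12, 10), major axis horizontal; a² = 82, b² = 44.
c² = a² - b² = 38, so c = √38.
e = c/a = √38/√82 = √779/41.

e = √779/41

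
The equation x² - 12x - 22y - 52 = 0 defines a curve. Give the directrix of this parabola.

Only x is squared. Complete the square in x: (x - 6)² = 22(y + 4).
Vertex (6, -4); 4p = 22 so p = 11/2. Opens up.
Directrix is the horizontal line y = k − p = -4 − (11/2) = -19/2.

y = -19/2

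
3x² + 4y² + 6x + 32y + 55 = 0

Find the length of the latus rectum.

Group: 3(x² + 2x) + 4(y² + 8y) = -55
Complete the square: 3(x + 1)² + 4(y + 4)² = -55 + 3 + 64 = 12
Divide by 12: (x + 1)²/4 + (y + 4)²/3 = 1
Ellipse, center (-1, -4), major axis horizontal; a² = 4, b² = 3.
Latus rectum length = 2b²/a = 2·3/2 = 3.

3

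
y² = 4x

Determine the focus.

Vertex (0, 0); 4p = 4 so p = 1. Opens right.
Focus is p units from the vertex along the axis: (h + p, k).

(1, 0)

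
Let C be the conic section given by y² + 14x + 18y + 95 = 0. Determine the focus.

Only y is squared. Complete the square in y: (y + 9)² = -14(x + 1).
Vertex (-1, -9); 4p = -14 so p = -7/2. Opens left.
Focus is p units from the vertex along the axis: (h + p, k).

(-9/2, -9)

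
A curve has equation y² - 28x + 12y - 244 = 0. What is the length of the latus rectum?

Only y is squared. Complete the square in y: (y + 6)² = 28(x + 10).
Vertex (-10, -6); 4p = 28 so p = 7. Opens right.
Latus rectum length = |4p| = 28.

28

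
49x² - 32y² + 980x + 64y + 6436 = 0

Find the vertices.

49(x² + 20x) -32(y² - 2y) = -6436
49(x + 10)² -32(y - 1)² = -6436 + 4900 - 32 = -1568
Divide through by -1568 to get (y - 1)²/49 - (x + 10)²/32 = 1.
Hyperbola, center (-10, 1), transverse axis vertical; a² = 49, b² = 32.
a = 7. Vertices at (h, k ± a).

(-10, -6) and (-10, 8)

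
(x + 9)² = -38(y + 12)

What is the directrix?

y = -5/2

Vertex (-9, -12); 4p = -38 so p = -19/2. Opens down.
Directrix is the horizontal line y = k − p = -12 − (-19/2) = -5/2.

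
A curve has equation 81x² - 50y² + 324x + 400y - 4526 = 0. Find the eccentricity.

Collect terms: 81(x² + 4x) -50(y² - 8y) = 4526
Complete the square in x and y: 81(x + 2)² -50(y - 4)² = 4526 + 324 - 800 = 4050
Divide through by 4050 to get (x + 2)²/50 - (y - 4)²/81 = 1.
Hyperbola, center (-2, 4), transverse axis horizontal; a² = 50, b² = 81.
c² = a² + b² = 131, so c = √131.
e = c/a = √131/5√2 = √262/10.

e = √262/10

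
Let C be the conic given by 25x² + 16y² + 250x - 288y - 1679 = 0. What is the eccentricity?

Group the x- and y-terms: 25(x² + 10x) + 16(y² - 18y) = 1679
Complete the square: 25(x + 5)² + 16(y - 9)² = 1679 + 625 + 1296 = 3600
Divide by 3600: (x + 5)²/144 + (y - 9)²/225 = 1
Ellipse, center (-5, 9), major axis vertical; a² = 225, b² = 144.
c² = a² - b² = 81, so c = 9.
e = c/a = 9/15 = 3/5.

e = 3/5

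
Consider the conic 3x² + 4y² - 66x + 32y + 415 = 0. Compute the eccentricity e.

e = 1/2

Rearranging, 3(x² - 22x) + 4(y² + 8y) = -415.
3(x - 11)² + 4(y + 4)² = -415 + 363 + 64 = 12
Dividing both sides by 12: (x - 11)²/4 + (y + 4)²/3 = 1
Ellipse, center (11, -4), major axis horizontal; a² = 4, b² = 3.
c² = a² - b² = 1, so c = 1.
e = c/a = 1/2.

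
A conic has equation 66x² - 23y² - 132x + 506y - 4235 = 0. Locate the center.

Group: 66(x² - 2x) -23(y² - 22y) = 4235
66(x - 1)² -23(y - 11)² = 4235 + 66 - 2783 = 1518
Dividing both sides by 1518: (x - 1)²/23 - (y - 11)²/66 = 1
Hyperbola with center (1, 11).

(1, 11)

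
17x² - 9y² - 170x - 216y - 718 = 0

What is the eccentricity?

e = √442/17

Collect terms: 17(x² - 10x) -9(y² + 24y) = 718
17(x - 5)² -9(y + 12)² = 718 + 425 - 1296 = -153
Dividing both sides by -153: (y + 12)²/17 - (x - 5)²/9 = 1
Hyperbola, center (5, -12), transverse axis vertical; a² = 17, b² = 9.
c² = a² + b² = 26, so c = √26.
e = c/a = √26/√17 = √442/17.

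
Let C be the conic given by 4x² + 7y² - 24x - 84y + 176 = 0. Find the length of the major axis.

4√7

Collect terms: 4(x² - 6x) + 7(y² - 12y) = -176
4(x - 3)² + 7(y - 6)² = -176 + 36 + 252 = 112
Divide through by 112 to get (x - 3)²/28 + (y - 6)²/16 = 1.
Ellipse, center (3, 6), major axis horizontal; a² = 28, b² = 16.
a² = 28 so a = 2√7; the major axis has length 2a = 4√7.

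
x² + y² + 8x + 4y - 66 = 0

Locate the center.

Group the x- and y-terms: (x² + 8x) + (y² + 4y) = 66
Completing the square gives (x + 4)² + (y + 2)² = 66 + 16 + 4 = 86.
So (x + 4)² + (y + 2)² = 86.
Circle centered at (-4, -2) with r² = 86.

(-4, -2)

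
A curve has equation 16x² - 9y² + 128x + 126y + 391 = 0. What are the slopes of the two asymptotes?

Rearranging, 16(x² + 8x) -9(y² - 14y) = -391.
16(x + 4)² -9(y - 7)² = -391 + 256 - 441 = -576
Dividing both sides by -576: (y - 7)²/64 - (x + 4)²/36 = 1
Hyperbola, center (-4, 7), transverse axis vertical; a² = 64, b² = 36.
For a vertical hyperbola the asymptotes have slope ±a/b.
Here that is ±8/6 = ±4/3.

4/3 and -4/3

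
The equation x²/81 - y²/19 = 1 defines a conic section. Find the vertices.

Center (0, 0). The positive term is the x-term, so the transverse axis is horizontal; a² = 81, b² = 19.
a = 9. Vertices at (h ± a, k).

(-9, 0) and (9, 0)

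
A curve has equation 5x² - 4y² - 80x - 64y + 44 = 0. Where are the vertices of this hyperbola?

Group the x- and y-terms: 5(x² - 16x) -4(y² + 16y) = -44
Complete the square in x and y: 5(x - 8)² -4(y + 8)² = -44 + 320 - 256 = 20
Dividing both sides by 20: (x - 8)²/4 - (y + 8)²/5 = 1
Hyperbola, center (8, -8), transverse axis horizontal; a² = 4, b² = 5.
a = 2. Vertices at (h ± a, k).

(6, -8) and (10, -8)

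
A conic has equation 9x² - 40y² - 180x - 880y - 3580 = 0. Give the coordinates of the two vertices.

Rearranging, 9(x² - 20x) -40(y² + 22y) = 3580.
Complete the square: 9(x - 10)² -40(y + 11)² = 3580 + 900 - 4840 = -360
Divide by -360: (y + 11)²/9 - (x - 10)²/40 = 1
Hyperbola, center (10, -11), transverse axis vertical; a² = 9, b² = 40.
a = 3. Vertices at (h, k ± a).

(10, -14) and (10, -8)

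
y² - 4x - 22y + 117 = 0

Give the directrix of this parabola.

Only y is squared. Complete the square in y: (y - 11)² = 4(x + 1).
Vertex (-1, 11); 4p = 4 so p = 1. Opens right.
Directrix is the vertical line x = h − p = -1 − (1) = -2.

x = -2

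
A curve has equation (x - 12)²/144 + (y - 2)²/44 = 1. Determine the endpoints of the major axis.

(0, 2) and (24, 2)

Center (12, 2). The larger denominator 144 sits under the x-term, so the major axis is horizontal; a² = 144, b² = 44.
a = 12. Vertices at (h ± a, k).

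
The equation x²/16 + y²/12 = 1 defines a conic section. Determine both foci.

(-2, 0) and (2, 0)

Center (0, 0). The larger denominator 16 sits under the x-term, so the major axis is horizontal; a² = 16, b² = 12.
c² = a² - b² = 16 - 12 = 4, so c = 2.
Foci lie on the horizontal axis through the center: (h ± c, k).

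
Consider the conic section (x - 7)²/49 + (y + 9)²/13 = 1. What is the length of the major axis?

14

Center (7, -9). The larger denominator 49 sits under the x-term, so the major axis is horizontal; a² = 49, b² = 13.
a² = 49 so a = 7; the major axis has length 2a = 14.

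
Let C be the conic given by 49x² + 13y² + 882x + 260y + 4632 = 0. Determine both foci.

Collect terms: 49(x² + 18x) + 13(y² + 20y) = -4632
Completing the square gives 49(x + 9)² + 13(y + 10)² = -4632 + 3969 + 1300 = 637.
Divide by 637: (x + 9)²/13 + (y + 10)²/49 = 1
Ellipse, center (-9, -10), major axis vertical; a² = 49, b² = 13.
c² = a² - b² = 49 - 13 = 36, so c = 6.
Foci lie on the vertical axis through the center: (h, k ± c).

(-9, -16) and (-9, -4)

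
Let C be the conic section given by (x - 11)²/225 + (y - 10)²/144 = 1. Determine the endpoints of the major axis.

(-4, 10) and (26, 10)

Center (11, 10). The larger denominator 225 sits under the x-term, so the major axis is horizontal; a² = 225, b² = 144.
a = 15. Vertices at (h ± a, k).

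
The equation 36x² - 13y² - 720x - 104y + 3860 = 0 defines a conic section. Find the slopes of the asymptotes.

6√13/13 and -6√13/13

Group: 36(x² - 20x) -13(y² + 8y) = -3860
Complete the square in x and y: 36(x - 10)² -13(y + 4)² = -3860 + 3600 - 208 = -468
Divide through by -468 to get (y + 4)²/36 - (x - 10)²/13 = 1.
Hyperbola, center (10, -4), transverse axis vertical; a² = 36, b² = 13.
For a vertical hyperbola the asymptotes have slope ±a/b.
Here that is ±6/√13 = ±6√13/13.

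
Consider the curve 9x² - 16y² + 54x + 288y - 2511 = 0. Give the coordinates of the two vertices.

(-15, 9) and (9, 9)

9(x² + 6x) -16(y² - 18y) = 2511
Complete the square in x and y: 9(x + 3)² -16(y - 9)² = 2511 + 81 - 1296 = 1296
Dividing both sides by 1296: (x + 3)²/144 - (y - 9)²/81 = 1
Hyperbola, center (-3, 9), transverse axis horizontal; a² = 144, b² = 81.
a = 12. Vertices at (h ± a, k).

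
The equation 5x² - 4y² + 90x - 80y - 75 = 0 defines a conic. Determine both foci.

(-15, -10) and (-3, -10)

5(x² + 18x) -4(y² + 20y) = 75
Completing the square gives 5(x + 9)² -4(y + 10)² = 75 + 405 - 400 = 80.
Dividing both sides by 80: (x + 9)²/16 - (y + 10)²/20 = 1
Hyperbola, center (-9, -10), transverse axis horizontal; a² = 16, b² = 20.
c² = a² + b² = 16 + 20 = 36, so c = 6.
Foci lie on the horizontal axis through the center: (h ± c, k).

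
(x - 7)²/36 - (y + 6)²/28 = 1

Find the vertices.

(1, -6) and (13, -6)

Center (7, -6). The positive term is the x-term, so the transverse axis is horizontal; a² = 36, b² = 28.
a = 6. Vertices at (h ± a, k).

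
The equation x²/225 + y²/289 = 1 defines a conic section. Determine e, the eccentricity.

Center (0, 0). The larger denominator 289 sits under the y-term, so the major axis is vertical; a² = 289, b² = 225.
c² = a² - b² = 64, so c = 8.
e = c/a = 8/17.

e = 8/17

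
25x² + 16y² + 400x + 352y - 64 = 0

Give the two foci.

Rearranging, 25(x² + 16x) + 16(y² + 22y) = 64.
Complete the square: 25(x + 8)² + 16(y + 11)² = 64 + 1600 + 1936 = 3600
Dividing both sides by 3600: (x + 8)²/144 + (y + 11)²/225 = 1
Ellipse, center (-8, -11), major axis vertical; a² = 225, b² = 144.
c² = a² - b² = 225 - 144 = 81, so c = 9.
Foci lie on the vertical axis through the center: (h, k ± c).

(-8, -20) and (-8, -2)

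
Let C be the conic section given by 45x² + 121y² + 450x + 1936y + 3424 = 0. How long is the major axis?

Group the x- and y-terms: 45(x² + 10x) + 121(y² + 16y) = -3424
45(x + 5)² + 121(y + 8)² = -3424 + 1125 + 7744 = 5445
Divide through by 5445 to get (x + 5)²/121 + (y + 8)²/45 = 1.
Ellipse, center (-5, -8), major axis horizontal; a² = 121, b² = 45.
a² = 121 so a = 11; the major axis has length 2a = 22.

22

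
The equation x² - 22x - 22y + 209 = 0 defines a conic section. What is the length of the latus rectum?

22

Only x is squared. Complete the square in x: (x - 11)² = 22(y - 4).
Vertex (11, 4); 4p = 22 so p = 11/2. Opens up.
Latus rectum length = |4p| = 22.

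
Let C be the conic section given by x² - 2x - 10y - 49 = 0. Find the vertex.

Only x is squared. Complete the square in x: (x - 1)² = 10(y + 5).
Vertex (1, -5); 4p = 10 so p = 5/2. Opens up.

(1, -5)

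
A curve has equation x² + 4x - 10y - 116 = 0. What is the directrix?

y = -29/2

Only x is squared. Complete the square in x: (x + 2)² = 10(y + 12).
Vertex (-2, -12); 4p = 10 so p = 5/2. Opens up.
Directrix is the horizontal line y = k − p = -12 − (5/2) = -29/2.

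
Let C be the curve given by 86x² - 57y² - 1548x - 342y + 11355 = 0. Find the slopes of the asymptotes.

86(x² - 18x) -57(y² + 6y) = -11355
Complete the square: 86(x - 9)² -57(y + 3)² = -11355 + 6966 - 513 = -4902
Divide by -4902: (y + 3)²/86 - (x - 9)²/57 = 1
Hyperbola, center (9, -3), transverse axis vertical; a² = 86, b² = 57.
For a vertical hyperbola the asymptotes have slope ±a/b.
Here that is ±√86/√57 = ±√4902/57.

√4902/57 and -√4902/57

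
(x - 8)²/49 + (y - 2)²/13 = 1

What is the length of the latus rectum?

26/7

Center (8, 2). The larger denominator 49 sits under the x-term, so the major axis is horizontal; a² = 49, b² = 13.
Latus rectum length = 2b²/a = 2·13/7 = 26/7.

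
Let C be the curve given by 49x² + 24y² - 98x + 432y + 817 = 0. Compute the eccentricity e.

e = 5/7

49(x² - 2x) + 24(y² + 18y) = -817
Completing the square gives 49(x - 1)² + 24(y + 9)² = -817 + 49 + 1944 = 1176.
Divide by 1176: (x - 1)²/24 + (y + 9)²/49 = 1
Ellipse, center (1, -9), major axis vertical; a² = 49, b² = 24.
c² = a² - b² = 25, so c = 5.
e = c/a = 5/7.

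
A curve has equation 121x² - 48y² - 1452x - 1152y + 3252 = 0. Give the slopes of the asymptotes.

121(x² - 12x) -48(y² + 24y) = -3252
Complete the square in x and y: 121(x - 6)² -48(y + 12)² = -3252 + 4356 - 6912 = -5808
Divide through by -5808 to get (y + 12)²/121 - (x - 6)²/48 = 1.
Hyperbola, center (6, -12), transverse axis vertical; a² = 121, b² = 48.
For a vertical hyperbola the asymptotes have slope ±a/b.
Here that is ±11/4√3 = ±11√3/12.

11√3/12 and -11√3/12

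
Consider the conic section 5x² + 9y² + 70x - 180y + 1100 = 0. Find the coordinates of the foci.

Group: 5(x² + 14x) + 9(y² - 20y) = -1100
5(x + 7)² + 9(y - 10)² = -1100 + 245 + 900 = 45
Dividing both sides by 45: (x + 7)²/9 + (y - 10)²/5 = 1
Ellipse, center (-7, 10), major axis horizontal; a² = 9, b² = 5.
c² = a² - b² = 9 - 5 = 4, so c = 2.
Foci lie on the horizontal axis through the center: (h ± c, k).

(-9, 10) and (-5, 10)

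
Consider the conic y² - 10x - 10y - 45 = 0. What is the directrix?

Only y is squared. Complete the square in y: (y - 5)² = 10(x + 7).
Vertex (-7, 5); 4p = 10 so p = 5/2. Opens right.
Directrix is the vertical line x = h − p = -7 − (5/2) = -19/2.

x = -19/2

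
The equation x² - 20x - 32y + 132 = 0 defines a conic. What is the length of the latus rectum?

32

Only x is squared. Complete the square in x: (x - 10)² = 32(y - 1).
Vertex (10, 1); 4p = 32 so p = 8. Opens up.
Latus rectum length = |4p| = 32.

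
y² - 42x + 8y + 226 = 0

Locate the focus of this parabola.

(31/2, -4)

Only y is squared. Complete the square in y: (y + 4)² = 42(x - 5).
Vertex (5, -4); 4p = 42 so p = 21/2. Opens right.
Focus is p units from the vertex along the axis: (h + p, k).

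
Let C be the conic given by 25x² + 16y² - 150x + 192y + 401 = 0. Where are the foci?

25(x² - 6x) + 16(y² + 12y) = -401
Complete the square in x and y: 25(x - 3)² + 16(y + 6)² = -401 + 225 + 576 = 400
Dividing both sides by 400: (x - 3)²/16 + (y + 6)²/25 = 1
Ellipse, center (3, -6), major axis vertical; a² = 25, b² = 16.
c² = a² - b² = 25 - 16 = 9, so c = 3.
Foci lie on the vertical axis through the center: (h, k ± c).

(3, -9) and (3, -3)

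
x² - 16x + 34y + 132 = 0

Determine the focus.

(8, -21/2)

Only x is squared. Complete the square in x: (x - 8)² = -34(y + 2).
Vertex (8, -2); 4p = -34 so p = -17/2. Opens down.
Focus is p units from the vertex along the axis: (h, k + p).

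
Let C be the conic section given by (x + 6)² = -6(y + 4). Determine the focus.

(-6, -11/2)

Vertex (-6, -4); 4p = -6 so p = -3/2. Opens down.
Focus is p units from the vertex along the axis: (h, k + p).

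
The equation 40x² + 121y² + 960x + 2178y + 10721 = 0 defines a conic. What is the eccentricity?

e = 9/11

Rearranging, 40(x² + 24x) + 121(y² + 18y) = -10721.
Completing the square gives 40(x + 12)² + 121(y + 9)² = -10721 + 5760 + 9801 = 4840.
Divide by 4840: (x + 12)²/121 + (y + 9)²/40 = 1
Ellipse, center (-12, -9), major axis horizontal; a² = 121, b² = 40.
c² = a² - b² = 81, so c = 9.
e = c/a = 9/11.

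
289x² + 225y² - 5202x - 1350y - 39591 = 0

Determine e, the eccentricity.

e = 8/17

289(x² - 18x) + 225(y² - 6y) = 39591
Completing the square gives 289(x - 9)² + 225(y - 3)² = 39591 + 23409 + 2025 = 65025.
Dividing both sides by 65025: (x - 9)²/225 + (y - 3)²/289 = 1
Ellipse, center (9, 3), major axis vertical; a² = 289, b² = 225.
c² = a² - b² = 64, so c = 8.
e = c/a = 8/17.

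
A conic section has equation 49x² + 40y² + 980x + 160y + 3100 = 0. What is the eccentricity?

Rearranging, 49(x² + 20x) + 40(y² + 4y) = -3100.
Complete the square in x and y: 49(x + 10)² + 40(y + 2)² = -3100 + 4900 + 160 = 1960
Dividing both sides by 1960: (x + 10)²/40 + (y + 2)²/49 = 1
Ellipse, center (-10, -2), major axis vertical; a² = 49, b² = 40.
c² = a² - b² = 9, so c = 3.
e = c/a = 3/7.

e = 3/7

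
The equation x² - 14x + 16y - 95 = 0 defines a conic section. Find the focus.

Only x is squared. Complete the square in x: (x - 7)² = -16(y - 9).
Vertex (7, 9); 4p = -16 so p = -4. Opens down.
Focus is p units from the vertex along the axis: (h, k + p).

(7, 5)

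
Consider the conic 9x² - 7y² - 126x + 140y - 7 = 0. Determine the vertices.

Group the x- and y-terms: 9(x² - 14x) -7(y² - 20y) = 7
9(x - 7)² -7(y - 10)² = 7 + 441 - 700 = -252
Divide through by -252 to get (y - 10)²/36 - (x - 7)²/28 = 1.
Hyperbola, center (7, 10), transverse axis vertical; a² = 36, b² = 28.
a = 6. Vertices at (h, k ± a).

(7, 4) and (7, 16)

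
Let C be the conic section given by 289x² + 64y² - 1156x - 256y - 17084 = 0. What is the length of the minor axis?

16

Collect terms: 289(x² - 4x) + 64(y² - 4y) = 17084
Completing the square gives 289(x - 2)² + 64(y - 2)² = 17084 + 1156 + 256 = 18496.
Dividing both sides by 18496: (x - 2)²/64 + (y - 2)²/289 = 1
Ellipse, center (2, 2), major axis vertical; a² = 289, b² = 64.
b² = 64 so b = 8; the minor axis has length 2b = 16.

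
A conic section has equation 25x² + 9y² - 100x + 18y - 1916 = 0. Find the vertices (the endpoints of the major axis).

Group: 25(x² - 4x) + 9(y² + 2y) = 1916
Complete the square in x and y: 25(x - 2)² + 9(y + 1)² = 1916 + 100 + 9 = 2025
Dividing both sides by 2025: (x - 2)²/81 + (y + 1)²/225 = 1
Ellipse, center (2, -1), major axis vertical; a² = 225, b² = 81.
a = 15. Vertices at (h, k ± a).

(2, -16) and (2, 14)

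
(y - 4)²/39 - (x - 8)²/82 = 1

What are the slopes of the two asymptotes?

√3198/82 and -√3198/82

Center (8, 4). The positive term is the y-term, so the transverse axis is vertical; a² = 39, b² = 82.
For a vertical hyperbola the asymptotes have slope ±a/b.
Here that is ±√39/√82 = ±√3198/82.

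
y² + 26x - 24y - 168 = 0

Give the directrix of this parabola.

Only y is squared. Complete the square in y: (y - 12)² = -26(x - 12).
Vertex (12, 12); 4p = -26 so p = -13/2. Opens left.
Directrix is the vertical line x = h − p = 12 − (-13/2) = 37/2.

x = 37/2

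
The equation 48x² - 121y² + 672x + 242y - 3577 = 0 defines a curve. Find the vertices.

Rearranging, 48(x² + 14x) -121(y² - 2y) = 3577.
48(x + 7)² -121(y - 1)² = 3577 + 2352 - 121 = 5808
Divide by 5808: (x + 7)²/121 - (y - 1)²/48 = 1
Hyperbola, center (-7, 1), transverse axis horizontal; a² = 121, b² = 48.
a = 11. Vertices at (h ± a, k).

(-18, 1) and (4, 1)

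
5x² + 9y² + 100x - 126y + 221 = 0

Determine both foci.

(-18, 7) and (-2, 7)

Group: 5(x² + 20x) + 9(y² - 14y) = -221
Complete the square in x and y: 5(x + 10)² + 9(y - 7)² = -221 + 500 + 441 = 720
Dividing both sides by 720: (x + 10)²/144 + (y - 7)²/80 = 1
Ellipse, center (-10, 7), major axis horizontal; a² = 144, b² = 80.
c² = a² - b² = 144 - 80 = 64, so c = 8.
Foci lie on the horizontal axis through the center: (h ± c, k).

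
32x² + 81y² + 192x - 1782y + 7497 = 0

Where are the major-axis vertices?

(-12, 11) and (6, 11)

Group: 32(x² + 6x) + 81(y² - 22y) = -7497
32(x + 3)² + 81(y - 11)² = -7497 + 288 + 9801 = 2592
Dividing both sides by 2592: (x + 3)²/81 + (y - 11)²/32 = 1
Ellipse, center (-3, 11), major axis horizontal; a² = 81, b² = 32.
a = 9. Vertices at (h ± a, k).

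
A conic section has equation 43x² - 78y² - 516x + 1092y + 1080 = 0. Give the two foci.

Rearranging, 43(x² - 12x) -78(y² - 14y) = -1080.
43(x - 6)² -78(y - 7)² = -1080 + 1548 - 3822 = -3354
Divide by -3354: (y - 7)²/43 - (x - 6)²/78 = 1
Hyperbola, center (6, 7), transverse axis vertical; a² = 43, b² = 78.
c² = a² + b² = 43 + 78 = 121, so c = 11.
Foci lie on the vertical axis through the center: (h, k ± c).

(6, -4) and (6, 18)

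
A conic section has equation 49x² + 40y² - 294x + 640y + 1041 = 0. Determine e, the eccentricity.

e = 3/7

49(x² - 6x) + 40(y² + 16y) = -1041
49(x - 3)² + 40(y + 8)² = -1041 + 441 + 2560 = 1960
Divide through by 1960 to get (x - 3)²/40 + (y + 8)²/49 = 1.
Ellipse, center (3, -8), major axis vertical; a² = 49, b² = 40.
c² = a² - b² = 9, so c = 3.
e = c/a = 3/7.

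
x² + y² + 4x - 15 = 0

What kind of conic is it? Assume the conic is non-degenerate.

circle

No xy term. Coefficients of x² and y² are A = 1, C = 1.
A = C (same sign) ⇒ circle.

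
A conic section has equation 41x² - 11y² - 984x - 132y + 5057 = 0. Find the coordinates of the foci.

(12 - 2√13, -6) and (12 + 2√13, -6)

Rearranging, 41(x² - 24x) -11(y² + 12y) = -5057.
Completing the square gives 41(x - 12)² -11(y + 6)² = -5057 + 5904 - 396 = 451.
Dividing both sides by 451: (x - 12)²/11 - (y + 6)²/41 = 1
Hyperbola, center (12, -6), transverse axis horizontal; a² = 11, b² = 41.
c² = a² + b² = 11 + 41 = 52, so c = 2√13.
Foci lie on the horizontal axis through the center: (h ± c, k).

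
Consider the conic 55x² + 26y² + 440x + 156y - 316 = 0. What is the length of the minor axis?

2√26

Group: 55(x² + 8x) + 26(y² + 6y) = 316
Complete the square: 55(x + 4)² + 26(y + 3)² = 316 + 880 + 234 = 1430
Dividing both sides by 1430: (x + 4)²/26 + (y + 3)²/55 = 1
Ellipse, center (-4, -3), major axis vertical; a² = 55, b² = 26.
b² = 26 so b = √26; the minor axis has length 2b = 2√26.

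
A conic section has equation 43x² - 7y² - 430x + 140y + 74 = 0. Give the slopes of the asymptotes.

Group: 43(x² - 10x) -7(y² - 20y) = -74
43(x - 5)² -7(y - 10)² = -74 + 1075 - 700 = 301
Dividing both sides by 301: (x - 5)²/7 - (y - 10)²/43 = 1
Hyperbola, center (5, 10), transverse axis horizontal; a² = 7, b² = 43.
For a horizontal hyperbola the asymptotes have slope ±b/a.
Here that is ±√43/√7 = ±√301/7.

√301/7 and -√301/7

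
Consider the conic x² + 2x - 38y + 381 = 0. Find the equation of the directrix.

y = 1/2

Only x is squared. Complete the square in x: (x + 1)² = 38(y - 10).
Vertex (-1, 10); 4p = 38 so p = 19/2. Opens up.
Directrix is the horizontal line y = k − p = 10 − (19/2) = 1/2.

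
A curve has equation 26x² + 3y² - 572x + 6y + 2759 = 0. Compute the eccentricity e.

Collect terms: 26(x² - 22x) + 3(y² + 2y) = -2759
Complete the square: 26(x - 11)² + 3(y + 1)² = -2759 + 3146 + 3 = 390
Divide through by 390 to get (x - 11)²/15 + (y + 1)²/130 = 1.
Ellipse, center (11, -1), major axis vertical; a² = 130, b² = 15.
c² = a² - b² = 115, so c = √115.
e = c/a = √115/√130 = √598/26.

e = √598/26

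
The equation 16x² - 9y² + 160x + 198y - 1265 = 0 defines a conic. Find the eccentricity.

e = 5/3

Group the x- and y-terms: 16(x² + 10x) -9(y² - 22y) = 1265
Complete the square in x and y: 16(x + 5)² -9(y - 11)² = 1265 + 400 - 1089 = 576
Divide through by 576 to get (x + 5)²/36 - (y - 11)²/64 = 1.
Hyperbola, center (-5, 11), transverse axis horizontal; a² = 36, b² = 64.
c² = a² + b² = 100, so c = 10.
e = c/a = 10/6 = 5/3.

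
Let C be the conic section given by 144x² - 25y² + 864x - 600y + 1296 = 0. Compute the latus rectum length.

Group: 144(x² + 6x) -25(y² + 24y) = -1296
Complete the square in x and y: 144(x + 3)² -25(y + 12)² = -1296 + 1296 - 3600 = -3600
Dividing both sides by -3600: (y + 12)²/144 - (x + 3)²/25 = 1
Hyperbola, center (-3, -12), transverse axis vertical; a² = 144, b² = 25.
Latus rectum length = 2b²/a = 2·25/12 = 25/6.

25/6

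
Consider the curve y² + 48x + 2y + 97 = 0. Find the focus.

(-14, -1)

Only y is squared. Complete the square in y: (y + 1)² = -48(x + 2).
Vertex (-2, -1); 4p = -48 so p = -12. Opens left.
Focus is p units from the vertex along the axis: (h + p, k).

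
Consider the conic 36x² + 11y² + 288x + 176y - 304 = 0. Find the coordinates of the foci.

(-4, -18) and (-4, 2)

Group: 36(x² + 8x) + 11(y² + 16y) = 304
Completing the square gives 36(x + 4)² + 11(y + 8)² = 304 + 576 + 704 = 1584.
Dividing both sides by 1584: (x + 4)²/44 + (y + 8)²/144 = 1
Ellipse, center (-4, -8), major axis vertical; a² = 144, b² = 44.
c² = a² - b² = 144 - 44 = 100, so c = 10.
Foci lie on the vertical axis through the center: (h, k ± c).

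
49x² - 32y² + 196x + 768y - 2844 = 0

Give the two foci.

Group: 49(x² + 4x) -32(y² - 24y) = 2844
Completing the square gives 49(x + 2)² -32(y - 12)² = 2844 + 196 - 4608 = -1568.
Divide through by -1568 to get (y - 12)²/49 - (x + 2)²/32 = 1.
Hyperbola, center (-2, 12), transverse axis vertical; a² = 49, b² = 32.
c² = a² + b² = 49 + 32 = 81, so c = 9.
Foci lie on the vertical axis through the center: (h, k ± c).

(-2, 3) and (-2, 21)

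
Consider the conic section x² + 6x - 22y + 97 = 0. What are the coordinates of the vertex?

(-3, 4)

Only x is squared. Complete the square in x: (x + 3)² = 22(y - 4).
Vertex (-3, 4); 4p = 22 so p = 11/2. Opens up.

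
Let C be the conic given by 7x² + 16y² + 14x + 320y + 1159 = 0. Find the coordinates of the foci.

(-7, -10) and (5, -10)

Group: 7(x² + 2x) + 16(y² + 20y) = -1159
Complete the square in x and y: 7(x + 1)² + 16(y + 10)² = -1159 + 7 + 1600 = 448
Dividing both sides by 448: (x + 1)²/64 + (y + 10)²/28 = 1
Ellipse, center (-1, -10), major axis horizontal; a² = 64, b² = 28.
c² = a² - b² = 64 - 28 = 36, so c = 6.
Foci lie on the horizontal axis through the center: (h ± c, k).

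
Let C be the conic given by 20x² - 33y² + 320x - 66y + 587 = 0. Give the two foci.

(-8 - √53, -1) and (-8 + √53, -1)

Collect terms: 20(x² + 16x) -33(y² + 2y) = -587
Complete the square in x and y: 20(x + 8)² -33(y + 1)² = -587 + 1280 - 33 = 660
Dividing both sides by 660: (x + 8)²/33 - (y + 1)²/20 = 1
Hyperbola, center (-8, -1), transverse axis horizontal; a² = 33, b² = 20.
c² = a² + b² = 33 + 20 = 53, so c = √53.
Foci lie on the horizontal axis through the center: (h ± c, k).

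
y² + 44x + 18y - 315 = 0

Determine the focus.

Only y is squared. Complete the square in y: (y + 9)² = -44(x - 9).
Vertex (9, -9); 4p = -44 so p = -11. Opens left.
Focus is p units from the vertex along the axis: (h + p, k).

(-2, -9)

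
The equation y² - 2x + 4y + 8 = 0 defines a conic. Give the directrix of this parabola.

Only y is squared. Complete the square in y: (y + 2)² = 2(x - 2).
Vertex (2, -2); 4p = 2 so p = 1/2. Opens right.
Directrix is the vertical line x = h − p = 2 − (1/2) = 3/2.

x = 3/2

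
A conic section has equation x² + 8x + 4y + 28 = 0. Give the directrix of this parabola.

Only x is squared. Complete the square in x: (x + 4)² = -4(y + 3).
Vertex (-4, -3); 4p = -4 so p = -1. Opens down.
Directrix is the horizontal line y = k − p = -3 − (-1) = -2.

y = -2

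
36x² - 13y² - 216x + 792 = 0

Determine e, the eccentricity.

e = 7/6

Collect terms: 36(x² - 6x) -13y² = -792
36(x - 3)² -13y² = -792 + 324 + 0 = -468
Divide by -468: y²/36 - (x - 3)²/13 = 1
Hyperbola, center (3, 0), transverse axis vertical; a² = 36, b² = 13.
c² = a² + b² = 49, so c = 7.
e = c/a = 7/6.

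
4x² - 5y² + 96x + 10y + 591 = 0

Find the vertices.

4(x² + 24x) -5(y² - 2y) = -591
Complete the square: 4(x + 12)² -5(y - 1)² = -591 + 576 - 5 = -20
Divide by -20: (y - 1)²/4 - (x + 12)²/5 = 1
Hyperbola, center (-12, 1), transverse axis vertical; a² = 4, b² = 5.
a = 2. Vertices at (h, k ± a).

(-12, -1) and (-12, 3)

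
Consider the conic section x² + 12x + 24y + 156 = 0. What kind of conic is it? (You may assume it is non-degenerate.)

No xy term. Coefficients of x² and y² are A = 1, C = 0.
Exactly one squared variable ⇒ parabola.

parabola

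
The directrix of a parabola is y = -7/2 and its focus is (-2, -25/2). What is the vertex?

The vertex is the midpoint between the focus and the directrix along the axis of symmetry.
Axis is vertical (directrix is horizontal). Vertex y-coordinate = (-25/2 + (-7/2))/2 = -8; x-coordinate = -2.

(-2, -8)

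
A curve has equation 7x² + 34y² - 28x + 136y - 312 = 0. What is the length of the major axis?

Rearranging, 7(x² - 4x) + 34(y² + 4y) = 312.
Completing the square gives 7(x - 2)² + 34(y + 2)² = 312 + 28 + 136 = 476.
Divide by 476: (x - 2)²/68 + (y + 2)²/14 = 1
Ellipse, center (2, -2), major axis horizontal; a² = 68, b² = 14.
a² = 68 so a = 2√17; the major axis has length 2a = 4√17.

4√17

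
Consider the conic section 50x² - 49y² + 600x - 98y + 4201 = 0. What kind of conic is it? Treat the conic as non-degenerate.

hyperbola

No xy term. Coefficients of x² and y² are A = 50, C = -49.
A and C have opposite signs ⇒ hyperbola.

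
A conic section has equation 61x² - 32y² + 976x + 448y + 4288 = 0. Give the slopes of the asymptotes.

√122/8 and -√122/8

Group: 61(x² + 16x) -32(y² - 14y) = -4288
Complete the square in x and y: 61(x + 8)² -32(y - 7)² = -4288 + 3904 - 1568 = -1952
Dividing both sides by -1952: (y - 7)²/61 - (x + 8)²/32 = 1
Hyperbola, center (-8, 7), transverse axis vertical; a² = 61, b² = 32.
For a vertical hyperbola the asymptotes have slope ±a/b.
Here that is ±√61/4√2 = ±√122/8.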